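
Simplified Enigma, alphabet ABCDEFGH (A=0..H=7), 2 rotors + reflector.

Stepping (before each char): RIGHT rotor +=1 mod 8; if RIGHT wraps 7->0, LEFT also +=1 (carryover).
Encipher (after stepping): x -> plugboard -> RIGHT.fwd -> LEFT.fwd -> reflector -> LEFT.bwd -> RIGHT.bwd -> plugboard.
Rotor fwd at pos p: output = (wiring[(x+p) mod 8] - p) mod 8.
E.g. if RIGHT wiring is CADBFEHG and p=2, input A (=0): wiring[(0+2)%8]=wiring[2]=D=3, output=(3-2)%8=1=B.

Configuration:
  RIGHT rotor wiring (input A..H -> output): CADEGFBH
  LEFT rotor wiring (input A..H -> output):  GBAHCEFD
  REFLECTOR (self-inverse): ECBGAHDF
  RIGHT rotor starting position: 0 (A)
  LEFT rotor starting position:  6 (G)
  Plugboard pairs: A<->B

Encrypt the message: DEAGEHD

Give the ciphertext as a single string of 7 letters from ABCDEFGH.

Answer: EDFDGBE

Derivation:
Char 1 ('D'): step: R->1, L=6; D->plug->D->R->F->L->B->refl->C->L'->E->R'->E->plug->E
Char 2 ('E'): step: R->2, L=6; E->plug->E->R->H->L->G->refl->D->L'->D->R'->D->plug->D
Char 3 ('A'): step: R->3, L=6; A->plug->B->R->D->L->D->refl->G->L'->H->R'->F->plug->F
Char 4 ('G'): step: R->4, L=6; G->plug->G->R->H->L->G->refl->D->L'->D->R'->D->plug->D
Char 5 ('E'): step: R->5, L=6; E->plug->E->R->D->L->D->refl->G->L'->H->R'->G->plug->G
Char 6 ('H'): step: R->6, L=6; H->plug->H->R->H->L->G->refl->D->L'->D->R'->A->plug->B
Char 7 ('D'): step: R->7, L=6; D->plug->D->R->E->L->C->refl->B->L'->F->R'->E->plug->E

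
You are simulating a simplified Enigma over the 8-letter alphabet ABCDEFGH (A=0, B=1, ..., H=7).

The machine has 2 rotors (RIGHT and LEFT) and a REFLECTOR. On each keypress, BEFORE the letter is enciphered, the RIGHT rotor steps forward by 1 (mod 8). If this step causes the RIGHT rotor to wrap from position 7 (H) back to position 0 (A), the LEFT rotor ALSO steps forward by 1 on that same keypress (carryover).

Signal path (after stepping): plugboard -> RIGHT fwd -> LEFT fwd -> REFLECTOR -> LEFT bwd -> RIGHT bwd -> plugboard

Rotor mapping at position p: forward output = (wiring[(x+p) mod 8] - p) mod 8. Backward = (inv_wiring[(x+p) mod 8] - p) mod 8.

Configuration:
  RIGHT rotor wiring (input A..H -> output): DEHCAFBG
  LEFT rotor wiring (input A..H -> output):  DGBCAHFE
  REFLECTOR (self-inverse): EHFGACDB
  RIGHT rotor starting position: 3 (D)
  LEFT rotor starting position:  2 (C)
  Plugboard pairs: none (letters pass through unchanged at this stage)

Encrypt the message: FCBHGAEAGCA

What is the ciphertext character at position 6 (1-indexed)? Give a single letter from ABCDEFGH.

Char 1 ('F'): step: R->4, L=2; F->plug->F->R->A->L->H->refl->B->L'->G->R'->H->plug->H
Char 2 ('C'): step: R->5, L=2; C->plug->C->R->B->L->A->refl->E->L'->H->R'->E->plug->E
Char 3 ('B'): step: R->6, L=2; B->plug->B->R->A->L->H->refl->B->L'->G->R'->D->plug->D
Char 4 ('H'): step: R->7, L=2; H->plug->H->R->C->L->G->refl->D->L'->E->R'->B->plug->B
Char 5 ('G'): step: R->0, L->3 (L advanced); G->plug->G->R->B->L->F->refl->C->L'->D->R'->A->plug->A
Char 6 ('A'): step: R->1, L=3; A->plug->A->R->D->L->C->refl->F->L'->B->R'->C->plug->C

C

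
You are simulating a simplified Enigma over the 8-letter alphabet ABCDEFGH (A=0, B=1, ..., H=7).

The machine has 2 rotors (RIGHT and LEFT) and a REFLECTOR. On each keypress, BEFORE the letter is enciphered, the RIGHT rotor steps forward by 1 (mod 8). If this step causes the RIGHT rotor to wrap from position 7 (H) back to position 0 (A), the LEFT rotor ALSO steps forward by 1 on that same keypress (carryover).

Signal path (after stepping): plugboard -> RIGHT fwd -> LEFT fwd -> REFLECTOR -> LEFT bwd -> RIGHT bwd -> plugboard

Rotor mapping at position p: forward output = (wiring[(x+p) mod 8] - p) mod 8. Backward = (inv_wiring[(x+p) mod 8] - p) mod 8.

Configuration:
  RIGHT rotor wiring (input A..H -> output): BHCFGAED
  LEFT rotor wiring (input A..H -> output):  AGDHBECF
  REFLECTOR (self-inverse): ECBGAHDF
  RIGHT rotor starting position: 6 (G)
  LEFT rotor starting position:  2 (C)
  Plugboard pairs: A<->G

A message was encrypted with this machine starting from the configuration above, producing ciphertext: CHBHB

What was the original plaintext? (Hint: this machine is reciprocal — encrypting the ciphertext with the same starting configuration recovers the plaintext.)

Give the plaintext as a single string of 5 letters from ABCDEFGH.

Answer: DDGBC

Derivation:
Char 1 ('C'): step: R->7, L=2; C->plug->C->R->A->L->B->refl->C->L'->D->R'->D->plug->D
Char 2 ('H'): step: R->0, L->3 (L advanced); H->plug->H->R->D->L->H->refl->F->L'->F->R'->D->plug->D
Char 3 ('B'): step: R->1, L=3; B->plug->B->R->B->L->G->refl->D->L'->G->R'->A->plug->G
Char 4 ('H'): step: R->2, L=3; H->plug->H->R->F->L->F->refl->H->L'->D->R'->B->plug->B
Char 5 ('B'): step: R->3, L=3; B->plug->B->R->D->L->H->refl->F->L'->F->R'->C->plug->C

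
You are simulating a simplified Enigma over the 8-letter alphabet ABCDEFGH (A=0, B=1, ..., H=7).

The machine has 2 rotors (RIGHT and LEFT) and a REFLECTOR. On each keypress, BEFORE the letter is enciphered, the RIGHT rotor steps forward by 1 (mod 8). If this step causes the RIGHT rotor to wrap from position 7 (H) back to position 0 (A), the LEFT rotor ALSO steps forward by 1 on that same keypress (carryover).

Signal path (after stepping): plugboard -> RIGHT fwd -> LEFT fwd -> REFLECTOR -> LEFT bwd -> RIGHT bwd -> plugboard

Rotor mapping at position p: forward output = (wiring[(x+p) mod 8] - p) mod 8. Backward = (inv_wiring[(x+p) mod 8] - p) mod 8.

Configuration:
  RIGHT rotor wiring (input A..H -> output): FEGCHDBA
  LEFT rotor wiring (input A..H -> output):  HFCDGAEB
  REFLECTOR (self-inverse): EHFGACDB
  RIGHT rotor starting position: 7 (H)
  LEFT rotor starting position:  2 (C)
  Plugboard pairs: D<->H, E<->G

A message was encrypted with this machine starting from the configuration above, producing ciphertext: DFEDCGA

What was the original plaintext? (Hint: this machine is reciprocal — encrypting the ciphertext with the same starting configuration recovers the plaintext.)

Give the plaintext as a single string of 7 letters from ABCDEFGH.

Char 1 ('D'): step: R->0, L->3 (L advanced); D->plug->H->R->A->L->A->refl->E->L'->F->R'->A->plug->A
Char 2 ('F'): step: R->1, L=3; F->plug->F->R->A->L->A->refl->E->L'->F->R'->B->plug->B
Char 3 ('E'): step: R->2, L=3; E->plug->G->R->D->L->B->refl->H->L'->H->R'->E->plug->G
Char 4 ('D'): step: R->3, L=3; D->plug->H->R->D->L->B->refl->H->L'->H->R'->A->plug->A
Char 5 ('C'): step: R->4, L=3; C->plug->C->R->F->L->E->refl->A->L'->A->R'->F->plug->F
Char 6 ('G'): step: R->5, L=3; G->plug->E->R->H->L->H->refl->B->L'->D->R'->C->plug->C
Char 7 ('A'): step: R->6, L=3; A->plug->A->R->D->L->B->refl->H->L'->H->R'->C->plug->C

Answer: ABGAFCC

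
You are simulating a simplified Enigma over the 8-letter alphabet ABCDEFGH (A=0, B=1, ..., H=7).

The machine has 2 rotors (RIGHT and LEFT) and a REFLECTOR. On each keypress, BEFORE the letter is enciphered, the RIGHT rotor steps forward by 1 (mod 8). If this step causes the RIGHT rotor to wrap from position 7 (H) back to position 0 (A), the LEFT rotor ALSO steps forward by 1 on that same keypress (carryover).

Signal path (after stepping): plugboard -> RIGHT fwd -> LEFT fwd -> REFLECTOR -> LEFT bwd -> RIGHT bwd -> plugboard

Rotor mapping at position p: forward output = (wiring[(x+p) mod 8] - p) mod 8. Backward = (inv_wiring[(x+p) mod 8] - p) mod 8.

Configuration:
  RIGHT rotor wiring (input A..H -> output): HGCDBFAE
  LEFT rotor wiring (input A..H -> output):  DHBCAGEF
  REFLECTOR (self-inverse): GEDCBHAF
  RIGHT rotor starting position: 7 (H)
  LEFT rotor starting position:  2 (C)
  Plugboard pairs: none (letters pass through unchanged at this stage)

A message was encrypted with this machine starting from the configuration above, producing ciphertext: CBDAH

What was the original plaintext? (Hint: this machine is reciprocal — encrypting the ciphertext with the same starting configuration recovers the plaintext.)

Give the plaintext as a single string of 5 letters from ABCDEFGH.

Answer: HDEEA

Derivation:
Char 1 ('C'): step: R->0, L->3 (L advanced); C->plug->C->R->C->L->D->refl->C->L'->E->R'->H->plug->H
Char 2 ('B'): step: R->1, L=3; B->plug->B->R->B->L->F->refl->H->L'->A->R'->D->plug->D
Char 3 ('D'): step: R->2, L=3; D->plug->D->R->D->L->B->refl->E->L'->G->R'->E->plug->E
Char 4 ('A'): step: R->3, L=3; A->plug->A->R->A->L->H->refl->F->L'->B->R'->E->plug->E
Char 5 ('H'): step: R->4, L=3; H->plug->H->R->H->L->G->refl->A->L'->F->R'->A->plug->A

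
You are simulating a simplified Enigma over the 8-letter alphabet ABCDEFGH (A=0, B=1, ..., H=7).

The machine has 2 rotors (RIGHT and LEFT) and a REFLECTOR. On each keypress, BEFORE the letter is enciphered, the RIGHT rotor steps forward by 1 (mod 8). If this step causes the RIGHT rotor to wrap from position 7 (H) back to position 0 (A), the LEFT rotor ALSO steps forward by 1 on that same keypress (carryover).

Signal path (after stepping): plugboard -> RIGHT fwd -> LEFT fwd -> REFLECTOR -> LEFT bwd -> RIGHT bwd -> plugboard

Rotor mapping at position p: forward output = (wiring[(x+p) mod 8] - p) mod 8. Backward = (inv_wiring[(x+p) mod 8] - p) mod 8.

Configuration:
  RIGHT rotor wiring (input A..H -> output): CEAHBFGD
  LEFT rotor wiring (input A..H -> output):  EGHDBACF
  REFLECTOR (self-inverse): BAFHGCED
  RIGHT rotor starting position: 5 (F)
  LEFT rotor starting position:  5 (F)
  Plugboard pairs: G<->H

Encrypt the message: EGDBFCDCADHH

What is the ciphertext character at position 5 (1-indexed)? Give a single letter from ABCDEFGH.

Char 1 ('E'): step: R->6, L=5; E->plug->E->R->C->L->A->refl->B->L'->E->R'->C->plug->C
Char 2 ('G'): step: R->7, L=5; G->plug->H->R->H->L->E->refl->G->L'->G->R'->G->plug->H
Char 3 ('D'): step: R->0, L->6 (L advanced); D->plug->D->R->H->L->C->refl->F->L'->F->R'->F->plug->F
Char 4 ('B'): step: R->1, L=6; B->plug->B->R->H->L->C->refl->F->L'->F->R'->F->plug->F
Char 5 ('F'): step: R->2, L=6; F->plug->F->R->B->L->H->refl->D->L'->G->R'->A->plug->A

A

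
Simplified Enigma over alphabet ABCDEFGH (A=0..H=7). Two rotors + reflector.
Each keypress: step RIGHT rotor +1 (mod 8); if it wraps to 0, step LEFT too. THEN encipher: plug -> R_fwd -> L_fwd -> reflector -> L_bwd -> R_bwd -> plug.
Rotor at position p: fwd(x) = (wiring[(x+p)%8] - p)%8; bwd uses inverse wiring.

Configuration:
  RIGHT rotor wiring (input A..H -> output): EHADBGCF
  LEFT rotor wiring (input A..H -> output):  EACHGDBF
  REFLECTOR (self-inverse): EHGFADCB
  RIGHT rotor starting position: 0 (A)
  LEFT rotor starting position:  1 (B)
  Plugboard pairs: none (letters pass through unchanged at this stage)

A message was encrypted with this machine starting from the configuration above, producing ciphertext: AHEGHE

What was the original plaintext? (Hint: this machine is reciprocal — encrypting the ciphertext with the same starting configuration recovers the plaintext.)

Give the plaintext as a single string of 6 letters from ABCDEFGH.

Char 1 ('A'): step: R->1, L=1; A->plug->A->R->G->L->E->refl->A->L'->F->R'->E->plug->E
Char 2 ('H'): step: R->2, L=1; H->plug->H->R->F->L->A->refl->E->L'->G->R'->A->plug->A
Char 3 ('E'): step: R->3, L=1; E->plug->E->R->C->L->G->refl->C->L'->E->R'->G->plug->G
Char 4 ('G'): step: R->4, L=1; G->plug->G->R->E->L->C->refl->G->L'->C->R'->B->plug->B
Char 5 ('H'): step: R->5, L=1; H->plug->H->R->E->L->C->refl->G->L'->C->R'->E->plug->E
Char 6 ('E'): step: R->6, L=1; E->plug->E->R->C->L->G->refl->C->L'->E->R'->A->plug->A

Answer: EAGBEA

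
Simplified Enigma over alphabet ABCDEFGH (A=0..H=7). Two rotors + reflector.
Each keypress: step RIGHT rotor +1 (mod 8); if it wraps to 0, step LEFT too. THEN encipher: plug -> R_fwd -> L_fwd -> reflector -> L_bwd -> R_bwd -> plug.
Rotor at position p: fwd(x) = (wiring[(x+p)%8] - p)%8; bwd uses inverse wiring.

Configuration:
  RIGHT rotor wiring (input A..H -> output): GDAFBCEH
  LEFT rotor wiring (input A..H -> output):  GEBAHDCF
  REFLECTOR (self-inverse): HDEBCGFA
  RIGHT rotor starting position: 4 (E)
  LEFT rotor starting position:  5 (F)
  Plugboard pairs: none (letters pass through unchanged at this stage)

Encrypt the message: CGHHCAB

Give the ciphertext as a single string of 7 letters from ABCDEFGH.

Answer: HABBGGE

Derivation:
Char 1 ('C'): step: R->5, L=5; C->plug->C->R->C->L->A->refl->H->L'->E->R'->H->plug->H
Char 2 ('G'): step: R->6, L=5; G->plug->G->R->D->L->B->refl->D->L'->G->R'->A->plug->A
Char 3 ('H'): step: R->7, L=5; H->plug->H->R->F->L->E->refl->C->L'->H->R'->B->plug->B
Char 4 ('H'): step: R->0, L->6 (L advanced); H->plug->H->R->H->L->F->refl->G->L'->D->R'->B->plug->B
Char 5 ('C'): step: R->1, L=6; C->plug->C->R->E->L->D->refl->B->L'->G->R'->G->plug->G
Char 6 ('A'): step: R->2, L=6; A->plug->A->R->G->L->B->refl->D->L'->E->R'->G->plug->G
Char 7 ('B'): step: R->3, L=6; B->plug->B->R->G->L->B->refl->D->L'->E->R'->E->plug->E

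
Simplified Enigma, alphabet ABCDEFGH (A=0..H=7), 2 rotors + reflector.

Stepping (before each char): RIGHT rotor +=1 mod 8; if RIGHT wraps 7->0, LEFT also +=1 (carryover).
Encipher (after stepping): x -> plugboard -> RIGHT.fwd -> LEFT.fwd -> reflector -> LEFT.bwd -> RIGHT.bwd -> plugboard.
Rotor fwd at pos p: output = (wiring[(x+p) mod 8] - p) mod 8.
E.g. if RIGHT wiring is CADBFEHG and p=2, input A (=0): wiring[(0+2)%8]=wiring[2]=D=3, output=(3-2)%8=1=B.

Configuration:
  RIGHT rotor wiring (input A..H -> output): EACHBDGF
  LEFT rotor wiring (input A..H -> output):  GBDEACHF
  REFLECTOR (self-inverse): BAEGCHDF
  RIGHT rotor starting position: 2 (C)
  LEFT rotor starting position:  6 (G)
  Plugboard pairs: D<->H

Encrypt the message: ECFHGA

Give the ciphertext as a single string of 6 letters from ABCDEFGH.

Char 1 ('E'): step: R->3, L=6; E->plug->E->R->C->L->A->refl->B->L'->A->R'->C->plug->C
Char 2 ('C'): step: R->4, L=6; C->plug->C->R->C->L->A->refl->B->L'->A->R'->E->plug->E
Char 3 ('F'): step: R->5, L=6; F->plug->F->R->F->L->G->refl->D->L'->D->R'->E->plug->E
Char 4 ('H'): step: R->6, L=6; H->plug->D->R->C->L->A->refl->B->L'->A->R'->A->plug->A
Char 5 ('G'): step: R->7, L=6; G->plug->G->R->E->L->F->refl->H->L'->B->R'->C->plug->C
Char 6 ('A'): step: R->0, L->7 (L advanced); A->plug->A->R->E->L->F->refl->H->L'->B->R'->E->plug->E

Answer: CEEACE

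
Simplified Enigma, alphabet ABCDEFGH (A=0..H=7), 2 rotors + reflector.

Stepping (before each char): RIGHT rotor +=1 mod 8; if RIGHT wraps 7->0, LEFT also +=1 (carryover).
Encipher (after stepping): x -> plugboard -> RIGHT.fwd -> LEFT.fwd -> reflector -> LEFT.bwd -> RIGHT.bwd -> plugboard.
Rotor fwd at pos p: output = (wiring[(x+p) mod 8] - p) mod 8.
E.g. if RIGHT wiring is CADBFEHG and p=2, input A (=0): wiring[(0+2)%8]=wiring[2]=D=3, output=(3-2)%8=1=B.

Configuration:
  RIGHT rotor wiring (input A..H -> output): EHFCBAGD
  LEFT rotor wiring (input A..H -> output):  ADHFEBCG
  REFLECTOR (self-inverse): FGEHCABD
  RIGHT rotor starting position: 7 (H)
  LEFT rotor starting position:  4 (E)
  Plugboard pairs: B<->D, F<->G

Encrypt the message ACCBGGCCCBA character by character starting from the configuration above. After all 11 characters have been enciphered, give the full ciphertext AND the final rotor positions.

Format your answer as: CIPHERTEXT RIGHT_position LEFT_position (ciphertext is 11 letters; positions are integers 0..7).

Char 1 ('A'): step: R->0, L->5 (L advanced); A->plug->A->R->E->L->G->refl->B->L'->C->R'->D->plug->B
Char 2 ('C'): step: R->1, L=5; C->plug->C->R->B->L->F->refl->A->L'->G->R'->A->plug->A
Char 3 ('C'): step: R->2, L=5; C->plug->C->R->H->L->H->refl->D->L'->D->R'->A->plug->A
Char 4 ('B'): step: R->3, L=5; B->plug->D->R->D->L->D->refl->H->L'->H->R'->A->plug->A
Char 5 ('G'): step: R->4, L=5; G->plug->F->R->D->L->D->refl->H->L'->H->R'->D->plug->B
Char 6 ('G'): step: R->5, L=5; G->plug->F->R->A->L->E->refl->C->L'->F->R'->G->plug->F
Char 7 ('C'): step: R->6, L=5; C->plug->C->R->G->L->A->refl->F->L'->B->R'->D->plug->B
Char 8 ('C'): step: R->7, L=5; C->plug->C->R->A->L->E->refl->C->L'->F->R'->B->plug->D
Char 9 ('C'): step: R->0, L->6 (L advanced); C->plug->C->R->F->L->H->refl->D->L'->H->R'->B->plug->D
Char 10 ('B'): step: R->1, L=6; B->plug->D->R->A->L->E->refl->C->L'->C->R'->G->plug->F
Char 11 ('A'): step: R->2, L=6; A->plug->A->R->D->L->F->refl->A->L'->B->R'->F->plug->G
Final: ciphertext=BAAABFBDDFG, RIGHT=2, LEFT=6

Answer: BAAABFBDDFG 2 6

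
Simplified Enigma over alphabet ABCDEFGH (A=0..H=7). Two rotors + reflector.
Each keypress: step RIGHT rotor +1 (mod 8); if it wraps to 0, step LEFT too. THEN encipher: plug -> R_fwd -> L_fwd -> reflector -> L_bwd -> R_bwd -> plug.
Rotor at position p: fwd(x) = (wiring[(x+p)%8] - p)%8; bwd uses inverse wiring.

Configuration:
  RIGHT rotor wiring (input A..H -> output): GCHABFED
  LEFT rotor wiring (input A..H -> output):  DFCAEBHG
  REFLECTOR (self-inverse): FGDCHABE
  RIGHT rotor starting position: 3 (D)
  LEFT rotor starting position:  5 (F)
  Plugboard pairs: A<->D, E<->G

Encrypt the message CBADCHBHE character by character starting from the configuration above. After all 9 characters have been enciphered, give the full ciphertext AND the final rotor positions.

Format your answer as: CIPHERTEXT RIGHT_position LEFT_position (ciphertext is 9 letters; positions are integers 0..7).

Answer: ADBHFCHFH 4 6

Derivation:
Char 1 ('C'): step: R->4, L=5; C->plug->C->R->A->L->E->refl->H->L'->H->R'->D->plug->A
Char 2 ('B'): step: R->5, L=5; B->plug->B->R->H->L->H->refl->E->L'->A->R'->A->plug->D
Char 3 ('A'): step: R->6, L=5; A->plug->D->R->E->L->A->refl->F->L'->F->R'->B->plug->B
Char 4 ('D'): step: R->7, L=5; D->plug->A->R->E->L->A->refl->F->L'->F->R'->H->plug->H
Char 5 ('C'): step: R->0, L->6 (L advanced); C->plug->C->R->H->L->D->refl->C->L'->F->R'->F->plug->F
Char 6 ('H'): step: R->1, L=6; H->plug->H->R->F->L->C->refl->D->L'->H->R'->C->plug->C
Char 7 ('B'): step: R->2, L=6; B->plug->B->R->G->L->G->refl->B->L'->A->R'->H->plug->H
Char 8 ('H'): step: R->3, L=6; H->plug->H->R->E->L->E->refl->H->L'->D->R'->F->plug->F
Char 9 ('E'): step: R->4, L=6; E->plug->G->R->D->L->H->refl->E->L'->E->R'->H->plug->H
Final: ciphertext=ADBHFCHFH, RIGHT=4, LEFT=6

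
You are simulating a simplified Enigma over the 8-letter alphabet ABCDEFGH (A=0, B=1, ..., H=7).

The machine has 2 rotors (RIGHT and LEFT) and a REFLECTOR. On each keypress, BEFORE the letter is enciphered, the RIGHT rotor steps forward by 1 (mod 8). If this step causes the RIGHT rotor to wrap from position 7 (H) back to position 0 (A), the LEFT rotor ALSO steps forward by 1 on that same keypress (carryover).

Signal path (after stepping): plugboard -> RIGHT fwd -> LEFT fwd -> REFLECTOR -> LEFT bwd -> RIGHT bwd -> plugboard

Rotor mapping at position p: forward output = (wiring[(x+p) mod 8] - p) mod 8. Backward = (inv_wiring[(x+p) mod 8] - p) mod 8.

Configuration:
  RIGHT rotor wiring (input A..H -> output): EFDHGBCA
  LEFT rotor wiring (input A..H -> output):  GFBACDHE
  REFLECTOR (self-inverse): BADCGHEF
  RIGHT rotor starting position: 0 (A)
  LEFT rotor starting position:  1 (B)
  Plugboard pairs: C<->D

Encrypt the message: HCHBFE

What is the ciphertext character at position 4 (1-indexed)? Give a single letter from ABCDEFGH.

Char 1 ('H'): step: R->1, L=1; H->plug->H->R->D->L->B->refl->A->L'->B->R'->F->plug->F
Char 2 ('C'): step: R->2, L=1; C->plug->D->R->H->L->F->refl->H->L'->C->R'->G->plug->G
Char 3 ('H'): step: R->3, L=1; H->plug->H->R->A->L->E->refl->G->L'->F->R'->E->plug->E
Char 4 ('B'): step: R->4, L=1; B->plug->B->R->F->L->G->refl->E->L'->A->R'->E->plug->E

E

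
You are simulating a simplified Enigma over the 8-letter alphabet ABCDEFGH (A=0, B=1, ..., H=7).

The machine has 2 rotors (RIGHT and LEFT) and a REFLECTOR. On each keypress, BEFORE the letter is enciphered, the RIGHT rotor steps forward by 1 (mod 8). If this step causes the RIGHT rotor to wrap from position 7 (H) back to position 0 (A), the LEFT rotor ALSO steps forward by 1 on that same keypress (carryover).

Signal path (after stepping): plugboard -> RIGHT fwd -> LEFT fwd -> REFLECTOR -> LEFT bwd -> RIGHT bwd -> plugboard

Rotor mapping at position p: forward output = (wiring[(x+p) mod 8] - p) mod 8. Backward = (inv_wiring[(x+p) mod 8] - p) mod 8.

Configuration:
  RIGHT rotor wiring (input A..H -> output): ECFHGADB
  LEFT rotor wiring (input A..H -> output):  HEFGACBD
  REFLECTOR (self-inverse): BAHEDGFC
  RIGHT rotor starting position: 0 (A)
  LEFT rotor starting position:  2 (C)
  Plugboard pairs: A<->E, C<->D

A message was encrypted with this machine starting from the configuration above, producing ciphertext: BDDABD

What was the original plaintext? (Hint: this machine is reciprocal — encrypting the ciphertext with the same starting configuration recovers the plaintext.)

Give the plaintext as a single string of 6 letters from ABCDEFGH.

Char 1 ('B'): step: R->1, L=2; B->plug->B->R->E->L->H->refl->C->L'->H->R'->E->plug->A
Char 2 ('D'): step: R->2, L=2; D->plug->C->R->E->L->H->refl->C->L'->H->R'->F->plug->F
Char 3 ('D'): step: R->3, L=2; D->plug->C->R->F->L->B->refl->A->L'->D->R'->B->plug->B
Char 4 ('A'): step: R->4, L=2; A->plug->E->R->A->L->D->refl->E->L'->B->R'->G->plug->G
Char 5 ('B'): step: R->5, L=2; B->plug->B->R->G->L->F->refl->G->L'->C->R'->G->plug->G
Char 6 ('D'): step: R->6, L=2; D->plug->C->R->G->L->F->refl->G->L'->C->R'->H->plug->H

Answer: AFBGGH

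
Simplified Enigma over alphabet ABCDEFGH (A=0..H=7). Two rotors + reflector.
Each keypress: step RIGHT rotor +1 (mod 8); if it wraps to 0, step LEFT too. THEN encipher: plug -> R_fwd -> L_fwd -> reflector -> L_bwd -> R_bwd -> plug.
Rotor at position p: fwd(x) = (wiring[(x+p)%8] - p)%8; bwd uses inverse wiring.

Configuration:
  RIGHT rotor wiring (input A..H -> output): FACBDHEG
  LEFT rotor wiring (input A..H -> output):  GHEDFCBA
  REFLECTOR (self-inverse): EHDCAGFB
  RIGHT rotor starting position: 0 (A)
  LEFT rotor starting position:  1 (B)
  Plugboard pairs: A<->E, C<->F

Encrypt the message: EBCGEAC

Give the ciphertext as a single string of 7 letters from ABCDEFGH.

Char 1 ('E'): step: R->1, L=1; E->plug->A->R->H->L->F->refl->G->L'->A->R'->C->plug->F
Char 2 ('B'): step: R->2, L=1; B->plug->B->R->H->L->F->refl->G->L'->A->R'->A->plug->E
Char 3 ('C'): step: R->3, L=1; C->plug->F->R->C->L->C->refl->D->L'->B->R'->D->plug->D
Char 4 ('G'): step: R->4, L=1; G->plug->G->R->G->L->H->refl->B->L'->E->R'->F->plug->C
Char 5 ('E'): step: R->5, L=1; E->plug->A->R->C->L->C->refl->D->L'->B->R'->C->plug->F
Char 6 ('A'): step: R->6, L=1; A->plug->E->R->E->L->B->refl->H->L'->G->R'->A->plug->E
Char 7 ('C'): step: R->7, L=1; C->plug->F->R->E->L->B->refl->H->L'->G->R'->B->plug->B

Answer: FEDCFEB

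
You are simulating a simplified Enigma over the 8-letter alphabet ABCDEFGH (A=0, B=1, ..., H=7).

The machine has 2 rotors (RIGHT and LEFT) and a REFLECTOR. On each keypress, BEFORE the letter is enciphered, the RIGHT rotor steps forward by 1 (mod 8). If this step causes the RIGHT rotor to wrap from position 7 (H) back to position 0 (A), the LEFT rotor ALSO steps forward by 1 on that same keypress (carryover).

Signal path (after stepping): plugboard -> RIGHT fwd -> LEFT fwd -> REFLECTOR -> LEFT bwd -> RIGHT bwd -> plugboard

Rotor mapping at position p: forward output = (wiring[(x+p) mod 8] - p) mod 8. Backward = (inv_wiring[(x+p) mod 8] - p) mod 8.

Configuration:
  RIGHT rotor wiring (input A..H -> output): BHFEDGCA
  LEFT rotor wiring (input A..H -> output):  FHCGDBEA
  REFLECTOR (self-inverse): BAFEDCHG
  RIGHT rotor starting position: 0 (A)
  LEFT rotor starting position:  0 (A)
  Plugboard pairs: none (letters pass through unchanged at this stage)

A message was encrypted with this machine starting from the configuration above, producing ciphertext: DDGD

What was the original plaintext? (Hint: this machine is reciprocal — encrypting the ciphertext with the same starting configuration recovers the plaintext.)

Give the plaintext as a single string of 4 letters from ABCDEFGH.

Char 1 ('D'): step: R->1, L=0; D->plug->D->R->C->L->C->refl->F->L'->A->R'->H->plug->H
Char 2 ('D'): step: R->2, L=0; D->plug->D->R->E->L->D->refl->E->L'->G->R'->F->plug->F
Char 3 ('G'): step: R->3, L=0; G->plug->G->R->E->L->D->refl->E->L'->G->R'->F->plug->F
Char 4 ('D'): step: R->4, L=0; D->plug->D->R->E->L->D->refl->E->L'->G->R'->C->plug->C

Answer: HFFC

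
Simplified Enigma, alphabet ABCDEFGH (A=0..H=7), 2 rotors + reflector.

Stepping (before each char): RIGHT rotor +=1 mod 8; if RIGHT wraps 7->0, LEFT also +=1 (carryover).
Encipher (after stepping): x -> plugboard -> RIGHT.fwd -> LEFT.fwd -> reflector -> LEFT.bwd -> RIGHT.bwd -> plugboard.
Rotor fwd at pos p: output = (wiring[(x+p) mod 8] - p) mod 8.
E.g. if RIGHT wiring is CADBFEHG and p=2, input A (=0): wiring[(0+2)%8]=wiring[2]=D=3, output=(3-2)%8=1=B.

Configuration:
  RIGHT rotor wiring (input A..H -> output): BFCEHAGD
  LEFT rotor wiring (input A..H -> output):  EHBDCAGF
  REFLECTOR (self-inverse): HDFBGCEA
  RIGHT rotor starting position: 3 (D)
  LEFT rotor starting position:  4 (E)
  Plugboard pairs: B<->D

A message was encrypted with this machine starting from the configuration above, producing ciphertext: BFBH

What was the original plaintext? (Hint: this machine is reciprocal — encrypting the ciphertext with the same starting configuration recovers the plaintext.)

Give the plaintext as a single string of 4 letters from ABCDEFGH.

Answer: DAEA

Derivation:
Char 1 ('B'): step: R->4, L=4; B->plug->D->R->H->L->H->refl->A->L'->E->R'->B->plug->D
Char 2 ('F'): step: R->5, L=4; F->plug->F->R->F->L->D->refl->B->L'->D->R'->A->plug->A
Char 3 ('B'): step: R->6, L=4; B->plug->D->R->H->L->H->refl->A->L'->E->R'->E->plug->E
Char 4 ('H'): step: R->7, L=4; H->plug->H->R->H->L->H->refl->A->L'->E->R'->A->plug->A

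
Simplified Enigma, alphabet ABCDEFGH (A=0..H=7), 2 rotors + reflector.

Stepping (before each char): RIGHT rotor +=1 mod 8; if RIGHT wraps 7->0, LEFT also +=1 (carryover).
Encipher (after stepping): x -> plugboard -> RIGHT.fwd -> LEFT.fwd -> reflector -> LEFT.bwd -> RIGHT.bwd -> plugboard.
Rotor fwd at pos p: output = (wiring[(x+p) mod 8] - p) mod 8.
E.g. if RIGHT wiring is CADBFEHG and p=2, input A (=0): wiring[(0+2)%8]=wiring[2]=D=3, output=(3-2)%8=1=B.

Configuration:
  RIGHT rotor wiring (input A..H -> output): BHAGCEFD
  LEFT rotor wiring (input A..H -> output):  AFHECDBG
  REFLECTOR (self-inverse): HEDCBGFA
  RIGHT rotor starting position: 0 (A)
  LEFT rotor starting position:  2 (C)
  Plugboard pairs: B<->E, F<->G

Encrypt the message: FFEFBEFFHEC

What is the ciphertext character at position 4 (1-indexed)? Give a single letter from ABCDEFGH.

Char 1 ('F'): step: R->1, L=2; F->plug->G->R->C->L->A->refl->H->L'->E->R'->F->plug->G
Char 2 ('F'): step: R->2, L=2; F->plug->G->R->H->L->D->refl->C->L'->B->R'->F->plug->G
Char 3 ('E'): step: R->3, L=2; E->plug->B->R->H->L->D->refl->C->L'->B->R'->C->plug->C
Char 4 ('F'): step: R->4, L=2; F->plug->G->R->E->L->H->refl->A->L'->C->R'->H->plug->H

H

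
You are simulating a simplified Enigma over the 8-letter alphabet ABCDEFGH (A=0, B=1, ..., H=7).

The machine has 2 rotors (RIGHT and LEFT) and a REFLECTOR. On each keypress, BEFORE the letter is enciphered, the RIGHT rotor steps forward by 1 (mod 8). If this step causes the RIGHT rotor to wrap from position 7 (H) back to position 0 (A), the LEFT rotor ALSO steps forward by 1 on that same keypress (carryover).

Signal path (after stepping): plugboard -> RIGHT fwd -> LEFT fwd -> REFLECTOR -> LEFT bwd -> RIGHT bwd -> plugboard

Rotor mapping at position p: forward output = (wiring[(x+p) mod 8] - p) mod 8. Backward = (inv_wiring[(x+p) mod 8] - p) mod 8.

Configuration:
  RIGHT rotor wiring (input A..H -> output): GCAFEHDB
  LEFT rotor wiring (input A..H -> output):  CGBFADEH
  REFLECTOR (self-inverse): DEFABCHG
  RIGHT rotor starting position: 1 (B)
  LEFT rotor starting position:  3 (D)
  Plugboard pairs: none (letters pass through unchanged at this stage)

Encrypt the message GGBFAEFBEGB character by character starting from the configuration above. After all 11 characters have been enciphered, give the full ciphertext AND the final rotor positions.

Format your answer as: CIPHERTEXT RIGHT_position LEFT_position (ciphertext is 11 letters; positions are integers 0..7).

Char 1 ('G'): step: R->2, L=3; G->plug->G->R->E->L->E->refl->B->L'->D->R'->B->plug->B
Char 2 ('G'): step: R->3, L=3; G->plug->G->R->H->L->G->refl->H->L'->F->R'->H->plug->H
Char 3 ('B'): step: R->4, L=3; B->plug->B->R->D->L->B->refl->E->L'->E->R'->G->plug->G
Char 4 ('F'): step: R->5, L=3; F->plug->F->R->D->L->B->refl->E->L'->E->R'->C->plug->C
Char 5 ('A'): step: R->6, L=3; A->plug->A->R->F->L->H->refl->G->L'->H->R'->F->plug->F
Char 6 ('E'): step: R->7, L=3; E->plug->E->R->G->L->D->refl->A->L'->C->R'->A->plug->A
Char 7 ('F'): step: R->0, L->4 (L advanced); F->plug->F->R->H->L->B->refl->E->L'->A->R'->C->plug->C
Char 8 ('B'): step: R->1, L=4; B->plug->B->R->H->L->B->refl->E->L'->A->R'->G->plug->G
Char 9 ('E'): step: R->2, L=4; E->plug->E->R->B->L->H->refl->G->L'->E->R'->G->plug->G
Char 10 ('G'): step: R->3, L=4; G->plug->G->R->H->L->B->refl->E->L'->A->R'->D->plug->D
Char 11 ('B'): step: R->4, L=4; B->plug->B->R->D->L->D->refl->A->L'->C->R'->E->plug->E
Final: ciphertext=BHGCFACGGDE, RIGHT=4, LEFT=4

Answer: BHGCFACGGDE 4 4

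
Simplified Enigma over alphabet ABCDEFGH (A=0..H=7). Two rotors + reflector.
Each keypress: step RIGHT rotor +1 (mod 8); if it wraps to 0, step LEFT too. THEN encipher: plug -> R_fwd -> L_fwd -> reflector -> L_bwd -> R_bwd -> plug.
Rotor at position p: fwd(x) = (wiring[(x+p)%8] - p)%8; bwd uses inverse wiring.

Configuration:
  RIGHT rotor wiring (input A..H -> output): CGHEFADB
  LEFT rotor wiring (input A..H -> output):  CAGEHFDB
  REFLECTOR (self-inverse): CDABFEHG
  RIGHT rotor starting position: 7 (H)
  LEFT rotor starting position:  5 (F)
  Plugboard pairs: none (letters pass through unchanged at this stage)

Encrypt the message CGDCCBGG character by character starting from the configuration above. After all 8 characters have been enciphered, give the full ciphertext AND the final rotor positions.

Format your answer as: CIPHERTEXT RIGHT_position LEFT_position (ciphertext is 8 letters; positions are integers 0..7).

Char 1 ('C'): step: R->0, L->6 (L advanced); C->plug->C->R->H->L->H->refl->G->L'->F->R'->E->plug->E
Char 2 ('G'): step: R->1, L=6; G->plug->G->R->A->L->F->refl->E->L'->C->R'->F->plug->F
Char 3 ('D'): step: R->2, L=6; D->plug->D->R->G->L->B->refl->D->L'->B->R'->E->plug->E
Char 4 ('C'): step: R->3, L=6; C->plug->C->R->F->L->G->refl->H->L'->H->R'->F->plug->F
Char 5 ('C'): step: R->4, L=6; C->plug->C->R->H->L->H->refl->G->L'->F->R'->D->plug->D
Char 6 ('B'): step: R->5, L=6; B->plug->B->R->G->L->B->refl->D->L'->B->R'->E->plug->E
Char 7 ('G'): step: R->6, L=6; G->plug->G->R->H->L->H->refl->G->L'->F->R'->A->plug->A
Char 8 ('G'): step: R->7, L=6; G->plug->G->R->B->L->D->refl->B->L'->G->R'->F->plug->F
Final: ciphertext=EFEFDEAF, RIGHT=7, LEFT=6

Answer: EFEFDEAF 7 6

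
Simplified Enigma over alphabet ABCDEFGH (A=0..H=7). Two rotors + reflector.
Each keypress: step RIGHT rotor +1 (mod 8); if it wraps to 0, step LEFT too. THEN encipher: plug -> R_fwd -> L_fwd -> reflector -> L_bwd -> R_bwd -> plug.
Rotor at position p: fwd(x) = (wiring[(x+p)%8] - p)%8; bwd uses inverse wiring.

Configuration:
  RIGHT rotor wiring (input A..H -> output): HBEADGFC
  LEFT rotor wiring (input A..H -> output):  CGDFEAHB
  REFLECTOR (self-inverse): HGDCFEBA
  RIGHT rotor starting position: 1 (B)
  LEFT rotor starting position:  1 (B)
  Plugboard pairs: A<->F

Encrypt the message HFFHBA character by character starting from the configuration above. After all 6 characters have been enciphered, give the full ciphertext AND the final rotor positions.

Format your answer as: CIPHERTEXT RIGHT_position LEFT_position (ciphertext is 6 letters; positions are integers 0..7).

Char 1 ('H'): step: R->2, L=1; H->plug->H->R->H->L->B->refl->G->L'->F->R'->G->plug->G
Char 2 ('F'): step: R->3, L=1; F->plug->A->R->F->L->G->refl->B->L'->H->R'->E->plug->E
Char 3 ('F'): step: R->4, L=1; F->plug->A->R->H->L->B->refl->G->L'->F->R'->F->plug->A
Char 4 ('H'): step: R->5, L=1; H->plug->H->R->G->L->A->refl->H->L'->E->R'->E->plug->E
Char 5 ('B'): step: R->6, L=1; B->plug->B->R->E->L->H->refl->A->L'->G->R'->E->plug->E
Char 6 ('A'): step: R->7, L=1; A->plug->F->R->E->L->H->refl->A->L'->G->R'->H->plug->H
Final: ciphertext=GEAEEH, RIGHT=7, LEFT=1

Answer: GEAEEH 7 1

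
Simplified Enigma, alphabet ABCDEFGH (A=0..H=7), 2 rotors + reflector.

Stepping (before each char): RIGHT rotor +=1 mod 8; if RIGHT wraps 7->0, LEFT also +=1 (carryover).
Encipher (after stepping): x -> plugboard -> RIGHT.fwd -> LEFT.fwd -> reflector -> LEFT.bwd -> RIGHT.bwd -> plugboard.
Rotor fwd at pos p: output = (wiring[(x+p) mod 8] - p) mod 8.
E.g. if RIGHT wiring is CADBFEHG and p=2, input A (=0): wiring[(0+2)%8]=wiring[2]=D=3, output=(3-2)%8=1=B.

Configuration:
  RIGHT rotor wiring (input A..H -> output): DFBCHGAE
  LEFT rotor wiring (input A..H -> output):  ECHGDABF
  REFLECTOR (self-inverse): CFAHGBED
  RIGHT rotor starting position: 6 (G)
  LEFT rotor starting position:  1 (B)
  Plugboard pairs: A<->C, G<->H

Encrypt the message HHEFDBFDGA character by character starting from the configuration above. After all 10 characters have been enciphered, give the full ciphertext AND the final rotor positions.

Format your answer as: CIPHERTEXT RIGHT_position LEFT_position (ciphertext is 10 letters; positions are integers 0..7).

Char 1 ('H'): step: R->7, L=1; H->plug->G->R->H->L->D->refl->H->L'->E->R'->B->plug->B
Char 2 ('H'): step: R->0, L->2 (L advanced); H->plug->G->R->A->L->F->refl->B->L'->C->R'->D->plug->D
Char 3 ('E'): step: R->1, L=2; E->plug->E->R->F->L->D->refl->H->L'->E->R'->A->plug->C
Char 4 ('F'): step: R->2, L=2; F->plug->F->R->C->L->B->refl->F->L'->A->R'->B->plug->B
Char 5 ('D'): step: R->3, L=2; D->plug->D->R->F->L->D->refl->H->L'->E->R'->B->plug->B
Char 6 ('B'): step: R->4, L=2; B->plug->B->R->C->L->B->refl->F->L'->A->R'->D->plug->D
Char 7 ('F'): step: R->5, L=2; F->plug->F->R->E->L->H->refl->D->L'->F->R'->G->plug->H
Char 8 ('D'): step: R->6, L=2; D->plug->D->R->H->L->A->refl->C->L'->G->R'->B->plug->B
Char 9 ('G'): step: R->7, L=2; G->plug->H->R->B->L->E->refl->G->L'->D->R'->E->plug->E
Char 10 ('A'): step: R->0, L->3 (L advanced); A->plug->C->R->B->L->A->refl->C->L'->E->R'->H->plug->G
Final: ciphertext=BDCBBDHBEG, RIGHT=0, LEFT=3

Answer: BDCBBDHBEG 0 3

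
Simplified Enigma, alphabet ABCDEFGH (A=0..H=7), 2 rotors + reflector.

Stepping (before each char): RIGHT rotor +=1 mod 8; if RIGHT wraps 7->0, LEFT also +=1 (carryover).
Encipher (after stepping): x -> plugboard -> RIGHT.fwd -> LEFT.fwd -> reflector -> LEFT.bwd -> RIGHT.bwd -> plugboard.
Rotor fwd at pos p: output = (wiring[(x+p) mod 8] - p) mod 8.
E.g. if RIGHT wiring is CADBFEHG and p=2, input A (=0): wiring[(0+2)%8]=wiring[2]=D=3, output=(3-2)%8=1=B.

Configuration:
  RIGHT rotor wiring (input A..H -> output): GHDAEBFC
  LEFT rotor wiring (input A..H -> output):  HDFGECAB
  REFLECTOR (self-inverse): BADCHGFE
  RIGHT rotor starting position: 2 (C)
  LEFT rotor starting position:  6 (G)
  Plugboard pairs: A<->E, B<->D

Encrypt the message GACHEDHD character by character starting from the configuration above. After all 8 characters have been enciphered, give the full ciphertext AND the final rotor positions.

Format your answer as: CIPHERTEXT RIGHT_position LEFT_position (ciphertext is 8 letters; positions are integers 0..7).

Answer: ADAGHFBF 2 7

Derivation:
Char 1 ('G'): step: R->3, L=6; G->plug->G->R->E->L->H->refl->E->L'->H->R'->E->plug->A
Char 2 ('A'): step: R->4, L=6; A->plug->E->R->C->L->B->refl->A->L'->F->R'->B->plug->D
Char 3 ('C'): step: R->5, L=6; C->plug->C->R->F->L->A->refl->B->L'->C->R'->E->plug->A
Char 4 ('H'): step: R->6, L=6; H->plug->H->R->D->L->F->refl->G->L'->G->R'->G->plug->G
Char 5 ('E'): step: R->7, L=6; E->plug->A->R->D->L->F->refl->G->L'->G->R'->H->plug->H
Char 6 ('D'): step: R->0, L->7 (L advanced); D->plug->B->R->H->L->B->refl->A->L'->B->R'->F->plug->F
Char 7 ('H'): step: R->1, L=7; H->plug->H->R->F->L->F->refl->G->L'->D->R'->D->plug->B
Char 8 ('D'): step: R->2, L=7; D->plug->B->R->G->L->D->refl->C->L'->A->R'->F->plug->F
Final: ciphertext=ADAGHFBF, RIGHT=2, LEFT=7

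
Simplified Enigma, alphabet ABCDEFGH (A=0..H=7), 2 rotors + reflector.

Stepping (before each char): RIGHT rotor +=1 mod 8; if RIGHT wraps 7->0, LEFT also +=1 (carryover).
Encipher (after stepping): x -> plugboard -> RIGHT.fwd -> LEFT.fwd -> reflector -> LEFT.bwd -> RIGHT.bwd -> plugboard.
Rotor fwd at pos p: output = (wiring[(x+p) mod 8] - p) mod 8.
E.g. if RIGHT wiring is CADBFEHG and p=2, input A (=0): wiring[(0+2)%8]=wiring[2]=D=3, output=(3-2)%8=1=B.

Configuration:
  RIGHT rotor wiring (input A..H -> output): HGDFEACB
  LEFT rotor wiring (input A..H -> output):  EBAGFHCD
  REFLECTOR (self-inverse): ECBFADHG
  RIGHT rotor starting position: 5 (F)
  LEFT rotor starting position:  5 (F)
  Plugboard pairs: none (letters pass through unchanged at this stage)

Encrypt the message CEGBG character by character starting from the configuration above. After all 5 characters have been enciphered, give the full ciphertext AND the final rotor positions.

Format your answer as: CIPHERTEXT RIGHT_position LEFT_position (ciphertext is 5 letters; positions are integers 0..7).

Answer: EBBHE 2 6

Derivation:
Char 1 ('C'): step: R->6, L=5; C->plug->C->R->B->L->F->refl->D->L'->F->R'->E->plug->E
Char 2 ('E'): step: R->7, L=5; E->plug->E->R->G->L->B->refl->C->L'->A->R'->B->plug->B
Char 3 ('G'): step: R->0, L->6 (L advanced); G->plug->G->R->C->L->G->refl->H->L'->G->R'->B->plug->B
Char 4 ('B'): step: R->1, L=6; B->plug->B->R->C->L->G->refl->H->L'->G->R'->H->plug->H
Char 5 ('G'): step: R->2, L=6; G->plug->G->R->F->L->A->refl->E->L'->A->R'->E->plug->E
Final: ciphertext=EBBHE, RIGHT=2, LEFT=6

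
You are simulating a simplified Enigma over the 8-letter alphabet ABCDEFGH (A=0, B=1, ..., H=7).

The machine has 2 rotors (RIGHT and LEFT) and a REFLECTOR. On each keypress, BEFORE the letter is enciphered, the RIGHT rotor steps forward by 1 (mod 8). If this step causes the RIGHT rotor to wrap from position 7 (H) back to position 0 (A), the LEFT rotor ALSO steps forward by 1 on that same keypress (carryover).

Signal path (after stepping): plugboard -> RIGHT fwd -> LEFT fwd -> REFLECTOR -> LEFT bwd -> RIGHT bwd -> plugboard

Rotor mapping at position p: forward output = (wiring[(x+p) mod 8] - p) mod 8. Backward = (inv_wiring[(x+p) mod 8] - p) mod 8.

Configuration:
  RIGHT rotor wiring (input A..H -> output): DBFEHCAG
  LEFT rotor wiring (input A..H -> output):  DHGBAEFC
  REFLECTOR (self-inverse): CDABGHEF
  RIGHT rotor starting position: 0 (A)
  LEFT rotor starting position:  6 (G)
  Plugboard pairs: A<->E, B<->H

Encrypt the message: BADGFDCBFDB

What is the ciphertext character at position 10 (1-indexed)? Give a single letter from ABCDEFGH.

Char 1 ('B'): step: R->1, L=6; B->plug->H->R->C->L->F->refl->H->L'->A->R'->A->plug->E
Char 2 ('A'): step: R->2, L=6; A->plug->E->R->G->L->C->refl->A->L'->E->R'->F->plug->F
Char 3 ('D'): step: R->3, L=6; D->plug->D->R->F->L->D->refl->B->L'->D->R'->E->plug->A
Char 4 ('G'): step: R->4, L=6; G->plug->G->R->B->L->E->refl->G->L'->H->R'->E->plug->A
Char 5 ('F'): step: R->5, L=6; F->plug->F->R->A->L->H->refl->F->L'->C->R'->H->plug->B
Char 6 ('D'): step: R->6, L=6; D->plug->D->R->D->L->B->refl->D->L'->F->R'->C->plug->C
Char 7 ('C'): step: R->7, L=6; C->plug->C->R->C->L->F->refl->H->L'->A->R'->F->plug->F
Char 8 ('B'): step: R->0, L->7 (L advanced); B->plug->H->R->G->L->F->refl->H->L'->D->R'->A->plug->E
Char 9 ('F'): step: R->1, L=7; F->plug->F->R->H->L->G->refl->E->L'->B->R'->E->plug->A
Char 10 ('D'): step: R->2, L=7; D->plug->D->R->A->L->D->refl->B->L'->F->R'->C->plug->C

C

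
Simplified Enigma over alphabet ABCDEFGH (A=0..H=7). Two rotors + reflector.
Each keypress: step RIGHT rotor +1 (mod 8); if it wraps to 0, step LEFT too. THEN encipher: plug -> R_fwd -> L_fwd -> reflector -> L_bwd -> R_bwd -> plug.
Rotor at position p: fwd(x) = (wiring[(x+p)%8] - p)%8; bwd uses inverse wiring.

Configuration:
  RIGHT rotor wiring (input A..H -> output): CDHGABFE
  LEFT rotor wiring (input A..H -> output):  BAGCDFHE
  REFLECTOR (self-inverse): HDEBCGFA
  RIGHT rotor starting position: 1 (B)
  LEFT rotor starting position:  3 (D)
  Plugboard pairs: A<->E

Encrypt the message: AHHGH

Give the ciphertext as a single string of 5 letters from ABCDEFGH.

Answer: FFGBG

Derivation:
Char 1 ('A'): step: R->2, L=3; A->plug->E->R->D->L->E->refl->C->L'->C->R'->F->plug->F
Char 2 ('H'): step: R->3, L=3; H->plug->H->R->E->L->B->refl->D->L'->H->R'->F->plug->F
Char 3 ('H'): step: R->4, L=3; H->plug->H->R->C->L->C->refl->E->L'->D->R'->G->plug->G
Char 4 ('G'): step: R->5, L=3; G->plug->G->R->B->L->A->refl->H->L'->A->R'->B->plug->B
Char 5 ('H'): step: R->6, L=3; H->plug->H->R->D->L->E->refl->C->L'->C->R'->G->plug->G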